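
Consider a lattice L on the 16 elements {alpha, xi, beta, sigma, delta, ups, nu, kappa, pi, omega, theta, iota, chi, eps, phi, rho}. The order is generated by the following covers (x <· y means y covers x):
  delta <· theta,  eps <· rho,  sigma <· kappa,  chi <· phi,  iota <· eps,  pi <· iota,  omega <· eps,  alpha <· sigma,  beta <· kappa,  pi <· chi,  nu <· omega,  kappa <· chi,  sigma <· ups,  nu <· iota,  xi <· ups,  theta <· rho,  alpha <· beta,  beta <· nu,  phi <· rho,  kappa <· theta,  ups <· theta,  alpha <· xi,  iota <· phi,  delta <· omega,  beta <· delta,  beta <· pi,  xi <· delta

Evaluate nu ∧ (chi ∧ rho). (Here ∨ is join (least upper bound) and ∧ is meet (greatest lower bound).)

chi ∧ rho = chi
nu ∧ chi = beta

beta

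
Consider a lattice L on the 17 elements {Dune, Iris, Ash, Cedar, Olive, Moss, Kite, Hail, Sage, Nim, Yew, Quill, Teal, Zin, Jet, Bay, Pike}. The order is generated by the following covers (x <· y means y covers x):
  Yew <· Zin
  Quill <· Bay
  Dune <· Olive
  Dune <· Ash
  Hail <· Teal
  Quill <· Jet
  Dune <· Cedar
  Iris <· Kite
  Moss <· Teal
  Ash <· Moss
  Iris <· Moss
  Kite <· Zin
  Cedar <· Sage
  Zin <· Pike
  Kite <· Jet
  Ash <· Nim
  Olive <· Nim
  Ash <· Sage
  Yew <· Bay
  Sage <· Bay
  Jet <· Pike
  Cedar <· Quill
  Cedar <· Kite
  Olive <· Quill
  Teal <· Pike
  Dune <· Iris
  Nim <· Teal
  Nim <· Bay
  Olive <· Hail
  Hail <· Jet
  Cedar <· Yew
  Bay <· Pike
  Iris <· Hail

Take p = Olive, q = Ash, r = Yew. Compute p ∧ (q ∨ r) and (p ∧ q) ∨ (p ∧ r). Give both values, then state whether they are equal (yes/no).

Olive; Dune; no

q ∨ r = Bay, so p ∧ (q ∨ r) = Olive ∧ Bay = Olive.
p ∧ q = Dune and p ∧ r = Dune, so (p ∧ q) ∨ (p ∧ r) = Dune ∨ Dune = Dune.
Equal: no.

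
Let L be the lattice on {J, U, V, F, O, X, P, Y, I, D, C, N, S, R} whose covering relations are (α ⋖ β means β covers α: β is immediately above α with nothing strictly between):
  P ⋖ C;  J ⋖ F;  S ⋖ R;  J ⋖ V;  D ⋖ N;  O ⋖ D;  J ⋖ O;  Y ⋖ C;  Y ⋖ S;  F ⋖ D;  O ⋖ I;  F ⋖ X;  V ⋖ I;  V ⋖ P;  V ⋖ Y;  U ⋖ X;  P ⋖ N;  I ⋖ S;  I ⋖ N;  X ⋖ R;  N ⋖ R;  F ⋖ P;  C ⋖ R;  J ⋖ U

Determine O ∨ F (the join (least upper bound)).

D

Common upper bounds of {O, F}: D, N, R.
The least among these is D.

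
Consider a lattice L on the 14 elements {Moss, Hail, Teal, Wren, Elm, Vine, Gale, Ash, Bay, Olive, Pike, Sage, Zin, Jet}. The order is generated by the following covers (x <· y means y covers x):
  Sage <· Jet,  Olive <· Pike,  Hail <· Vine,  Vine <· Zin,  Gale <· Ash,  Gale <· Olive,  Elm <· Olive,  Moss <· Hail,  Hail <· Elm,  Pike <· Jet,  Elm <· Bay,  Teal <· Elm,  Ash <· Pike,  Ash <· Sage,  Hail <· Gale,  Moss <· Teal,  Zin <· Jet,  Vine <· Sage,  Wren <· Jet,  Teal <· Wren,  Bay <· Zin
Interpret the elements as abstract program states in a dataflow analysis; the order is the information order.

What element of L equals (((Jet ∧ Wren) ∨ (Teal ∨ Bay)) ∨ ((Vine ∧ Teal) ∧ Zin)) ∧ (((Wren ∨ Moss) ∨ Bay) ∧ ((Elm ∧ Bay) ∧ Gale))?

Jet ∧ Wren = Wren
Teal ∨ Bay = Bay
Wren ∨ Bay = Jet
Vine ∧ Teal = Moss
Moss ∧ Zin = Moss
Jet ∨ Moss = Jet
Wren ∨ Moss = Wren
Wren ∨ Bay = Jet
Elm ∧ Bay = Elm
Elm ∧ Gale = Hail
Jet ∧ Hail = Hail
Jet ∧ Hail = Hail

Hail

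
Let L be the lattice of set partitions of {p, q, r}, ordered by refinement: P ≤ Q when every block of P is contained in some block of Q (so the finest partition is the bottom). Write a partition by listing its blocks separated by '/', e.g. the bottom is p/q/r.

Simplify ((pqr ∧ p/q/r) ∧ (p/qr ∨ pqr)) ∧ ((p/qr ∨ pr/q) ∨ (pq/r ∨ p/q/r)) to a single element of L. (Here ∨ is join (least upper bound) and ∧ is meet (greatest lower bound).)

p/q/r

pqr ∧ p/q/r = p/q/r
p/qr ∨ pqr = pqr
p/q/r ∧ pqr = p/q/r
p/qr ∨ pr/q = pqr
pq/r ∨ p/q/r = pq/r
pqr ∨ pq/r = pqr
p/q/r ∧ pqr = p/q/r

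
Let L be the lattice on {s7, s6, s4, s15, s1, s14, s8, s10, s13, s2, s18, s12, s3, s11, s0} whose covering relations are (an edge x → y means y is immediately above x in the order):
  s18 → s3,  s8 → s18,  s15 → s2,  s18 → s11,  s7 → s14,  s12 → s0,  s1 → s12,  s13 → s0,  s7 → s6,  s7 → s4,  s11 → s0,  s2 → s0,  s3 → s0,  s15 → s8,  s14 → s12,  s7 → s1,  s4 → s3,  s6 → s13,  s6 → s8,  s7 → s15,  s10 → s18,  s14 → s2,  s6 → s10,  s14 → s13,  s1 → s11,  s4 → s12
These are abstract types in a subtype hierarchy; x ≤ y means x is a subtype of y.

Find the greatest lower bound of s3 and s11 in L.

s18

Common lower bounds of {s3, s11}: s10, s15, s18, s6, s7, s8.
The greatest among these is s18.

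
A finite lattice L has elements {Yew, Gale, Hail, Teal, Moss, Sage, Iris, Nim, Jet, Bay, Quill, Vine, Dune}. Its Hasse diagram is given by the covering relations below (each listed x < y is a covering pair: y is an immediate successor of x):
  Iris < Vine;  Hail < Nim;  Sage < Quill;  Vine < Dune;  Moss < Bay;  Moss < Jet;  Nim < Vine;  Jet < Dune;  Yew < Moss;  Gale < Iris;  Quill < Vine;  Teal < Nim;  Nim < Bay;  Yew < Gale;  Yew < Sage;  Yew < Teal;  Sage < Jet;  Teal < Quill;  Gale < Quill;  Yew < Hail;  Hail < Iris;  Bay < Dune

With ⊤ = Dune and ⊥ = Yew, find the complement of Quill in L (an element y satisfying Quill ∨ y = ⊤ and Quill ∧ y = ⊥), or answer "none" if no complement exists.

Need y with Quill ∨ y = Dune and Quill ∧ y = Yew.
Checking each element gives: Moss.

Moss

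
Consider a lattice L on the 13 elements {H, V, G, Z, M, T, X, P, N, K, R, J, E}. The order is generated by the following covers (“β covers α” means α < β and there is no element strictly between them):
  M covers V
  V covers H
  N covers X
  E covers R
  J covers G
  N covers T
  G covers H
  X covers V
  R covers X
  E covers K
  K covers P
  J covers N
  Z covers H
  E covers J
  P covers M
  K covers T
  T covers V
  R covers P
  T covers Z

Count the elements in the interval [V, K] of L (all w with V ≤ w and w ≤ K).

The interval [V, K] = {K, M, P, T, V}, which has 5 elements.

5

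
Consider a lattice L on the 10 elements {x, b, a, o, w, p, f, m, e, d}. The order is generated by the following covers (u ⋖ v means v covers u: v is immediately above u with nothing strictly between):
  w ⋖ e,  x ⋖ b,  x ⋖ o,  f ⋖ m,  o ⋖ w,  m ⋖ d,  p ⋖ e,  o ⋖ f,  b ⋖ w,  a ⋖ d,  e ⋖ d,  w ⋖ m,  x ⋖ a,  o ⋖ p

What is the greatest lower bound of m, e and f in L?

Common lower bounds of {m, e, f}: o, x.
The greatest among these is o.

o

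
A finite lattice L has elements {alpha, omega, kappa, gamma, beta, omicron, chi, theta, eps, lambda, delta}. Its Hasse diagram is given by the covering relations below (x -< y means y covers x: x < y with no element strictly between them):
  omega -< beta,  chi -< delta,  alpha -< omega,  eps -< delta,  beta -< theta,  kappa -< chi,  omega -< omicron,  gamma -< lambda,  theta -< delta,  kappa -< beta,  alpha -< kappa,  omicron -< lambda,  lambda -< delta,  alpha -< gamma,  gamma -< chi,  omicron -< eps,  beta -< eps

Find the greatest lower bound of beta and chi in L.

kappa

Common lower bounds of {beta, chi}: alpha, kappa.
The greatest among these is kappa.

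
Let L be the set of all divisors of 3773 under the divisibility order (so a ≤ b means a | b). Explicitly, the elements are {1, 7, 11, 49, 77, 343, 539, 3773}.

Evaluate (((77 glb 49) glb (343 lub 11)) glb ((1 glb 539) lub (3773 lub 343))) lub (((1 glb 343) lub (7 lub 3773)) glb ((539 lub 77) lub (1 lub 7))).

539

77 ∧ 49 = 7
343 ∨ 11 = 3773
7 ∧ 3773 = 7
1 ∧ 539 = 1
3773 ∨ 343 = 3773
1 ∨ 3773 = 3773
7 ∧ 3773 = 7
1 ∧ 343 = 1
7 ∨ 3773 = 3773
1 ∨ 3773 = 3773
539 ∨ 77 = 539
1 ∨ 7 = 7
539 ∨ 7 = 539
3773 ∧ 539 = 539
7 ∨ 539 = 539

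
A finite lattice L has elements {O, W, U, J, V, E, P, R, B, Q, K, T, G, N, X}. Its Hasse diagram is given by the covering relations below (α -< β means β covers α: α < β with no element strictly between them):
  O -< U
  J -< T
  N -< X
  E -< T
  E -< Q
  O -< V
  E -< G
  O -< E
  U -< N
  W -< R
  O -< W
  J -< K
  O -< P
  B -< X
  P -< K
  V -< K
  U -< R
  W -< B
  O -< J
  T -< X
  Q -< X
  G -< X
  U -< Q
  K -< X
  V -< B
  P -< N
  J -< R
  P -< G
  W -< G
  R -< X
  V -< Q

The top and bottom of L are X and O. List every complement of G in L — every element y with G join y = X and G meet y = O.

J, U, V

Need y with G ∨ y = X and G ∧ y = O.
Checking each element gives: J, U, V.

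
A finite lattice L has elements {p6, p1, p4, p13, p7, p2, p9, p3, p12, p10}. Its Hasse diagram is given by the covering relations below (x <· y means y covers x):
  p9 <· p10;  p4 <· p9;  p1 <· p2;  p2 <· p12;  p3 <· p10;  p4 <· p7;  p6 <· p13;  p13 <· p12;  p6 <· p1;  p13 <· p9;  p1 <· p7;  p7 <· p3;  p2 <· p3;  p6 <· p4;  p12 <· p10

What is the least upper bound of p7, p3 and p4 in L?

Common upper bounds of {p7, p3, p4}: p10, p3.
The least among these is p3.

p3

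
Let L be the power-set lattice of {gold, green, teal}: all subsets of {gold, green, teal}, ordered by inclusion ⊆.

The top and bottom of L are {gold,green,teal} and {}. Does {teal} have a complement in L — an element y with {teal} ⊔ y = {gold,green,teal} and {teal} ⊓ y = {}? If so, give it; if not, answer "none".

{gold,green}

Need y with {teal} ∨ y = {gold,green,teal} and {teal} ∧ y = {}.
Checking each element gives: {gold,green}.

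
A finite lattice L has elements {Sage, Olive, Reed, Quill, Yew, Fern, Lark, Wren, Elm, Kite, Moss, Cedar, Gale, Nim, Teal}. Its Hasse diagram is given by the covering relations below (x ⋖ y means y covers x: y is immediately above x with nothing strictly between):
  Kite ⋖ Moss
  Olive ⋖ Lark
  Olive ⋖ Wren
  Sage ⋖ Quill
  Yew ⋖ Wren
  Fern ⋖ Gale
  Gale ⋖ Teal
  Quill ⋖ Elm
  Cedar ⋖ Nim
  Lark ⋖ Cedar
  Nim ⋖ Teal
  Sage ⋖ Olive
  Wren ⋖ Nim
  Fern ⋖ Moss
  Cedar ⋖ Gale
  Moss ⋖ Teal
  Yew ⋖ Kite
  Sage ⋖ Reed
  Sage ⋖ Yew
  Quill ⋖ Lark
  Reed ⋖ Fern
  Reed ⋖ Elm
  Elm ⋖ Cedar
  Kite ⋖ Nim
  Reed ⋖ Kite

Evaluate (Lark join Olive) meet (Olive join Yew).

Olive

Lark ∨ Olive = Lark
Olive ∨ Yew = Wren
Lark ∧ Wren = Olive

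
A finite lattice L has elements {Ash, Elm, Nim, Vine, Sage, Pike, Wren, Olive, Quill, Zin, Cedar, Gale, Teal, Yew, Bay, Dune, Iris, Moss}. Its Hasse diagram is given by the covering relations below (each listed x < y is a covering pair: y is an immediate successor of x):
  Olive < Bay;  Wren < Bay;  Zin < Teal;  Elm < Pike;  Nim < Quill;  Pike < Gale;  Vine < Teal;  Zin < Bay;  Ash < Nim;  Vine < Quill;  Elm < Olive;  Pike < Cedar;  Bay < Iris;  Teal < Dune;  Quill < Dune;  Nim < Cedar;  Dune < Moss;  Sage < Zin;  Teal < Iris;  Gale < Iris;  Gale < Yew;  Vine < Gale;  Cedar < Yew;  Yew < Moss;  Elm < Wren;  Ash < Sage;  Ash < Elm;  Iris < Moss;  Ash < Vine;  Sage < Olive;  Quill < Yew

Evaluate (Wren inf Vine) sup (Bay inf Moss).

Bay

Wren ∧ Vine = Ash
Bay ∧ Moss = Bay
Ash ∨ Bay = Bay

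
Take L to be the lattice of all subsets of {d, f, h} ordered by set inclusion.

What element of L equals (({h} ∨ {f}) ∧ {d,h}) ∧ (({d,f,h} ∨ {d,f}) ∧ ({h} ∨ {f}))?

{h} ∨ {f} = {f,h}
{f,h} ∧ {d,h} = {h}
{d,f,h} ∨ {d,f} = {d,f,h}
{h} ∨ {f} = {f,h}
{d,f,h} ∧ {f,h} = {f,h}
{h} ∧ {f,h} = {h}

{h}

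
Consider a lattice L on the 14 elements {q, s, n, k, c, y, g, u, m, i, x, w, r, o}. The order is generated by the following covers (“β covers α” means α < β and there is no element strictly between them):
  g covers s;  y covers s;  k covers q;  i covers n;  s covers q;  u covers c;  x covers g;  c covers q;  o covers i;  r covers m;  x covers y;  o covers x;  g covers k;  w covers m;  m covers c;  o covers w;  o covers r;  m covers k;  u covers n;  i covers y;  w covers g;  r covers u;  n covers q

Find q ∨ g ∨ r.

Common upper bounds of {q, g, r}: o.
The least among these is o.

o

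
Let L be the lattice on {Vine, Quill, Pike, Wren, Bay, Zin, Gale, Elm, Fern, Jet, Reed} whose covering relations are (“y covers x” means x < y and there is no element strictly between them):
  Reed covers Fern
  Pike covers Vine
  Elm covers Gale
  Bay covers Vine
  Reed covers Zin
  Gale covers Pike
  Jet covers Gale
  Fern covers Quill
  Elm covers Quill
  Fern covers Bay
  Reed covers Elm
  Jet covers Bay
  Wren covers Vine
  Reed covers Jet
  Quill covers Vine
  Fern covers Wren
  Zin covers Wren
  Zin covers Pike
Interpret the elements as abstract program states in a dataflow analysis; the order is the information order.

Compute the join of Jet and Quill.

Common upper bounds of {Jet, Quill}: Reed.
The least among these is Reed.

Reed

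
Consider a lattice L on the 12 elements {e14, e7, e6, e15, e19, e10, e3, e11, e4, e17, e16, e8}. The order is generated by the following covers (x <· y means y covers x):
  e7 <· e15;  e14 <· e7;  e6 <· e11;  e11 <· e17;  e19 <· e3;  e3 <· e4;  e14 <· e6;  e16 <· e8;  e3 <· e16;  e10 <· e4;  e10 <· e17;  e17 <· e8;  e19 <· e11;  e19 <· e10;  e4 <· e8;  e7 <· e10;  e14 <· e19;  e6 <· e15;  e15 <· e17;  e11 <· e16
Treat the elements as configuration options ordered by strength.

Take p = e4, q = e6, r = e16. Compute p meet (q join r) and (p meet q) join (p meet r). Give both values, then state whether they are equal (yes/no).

e3; e3; yes

q join r = e16, so p meet (q join r) = e4 meet e16 = e3.
p meet q = e14 and p meet r = e3, so (p meet q) join (p meet r) = e14 join e3 = e3.
Equal: yes.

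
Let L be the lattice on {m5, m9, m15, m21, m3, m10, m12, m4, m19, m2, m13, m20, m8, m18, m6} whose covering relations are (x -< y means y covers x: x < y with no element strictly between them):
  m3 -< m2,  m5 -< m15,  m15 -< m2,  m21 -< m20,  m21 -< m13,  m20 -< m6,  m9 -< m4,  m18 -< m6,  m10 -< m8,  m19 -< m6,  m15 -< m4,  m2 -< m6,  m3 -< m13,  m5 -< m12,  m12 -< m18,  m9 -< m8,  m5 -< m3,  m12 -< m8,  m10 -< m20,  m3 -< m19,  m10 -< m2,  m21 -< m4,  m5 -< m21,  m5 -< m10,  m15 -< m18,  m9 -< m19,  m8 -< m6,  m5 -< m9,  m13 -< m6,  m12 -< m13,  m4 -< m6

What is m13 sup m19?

Common upper bounds of {m13, m19}: m6.
The least among these is m6.

m6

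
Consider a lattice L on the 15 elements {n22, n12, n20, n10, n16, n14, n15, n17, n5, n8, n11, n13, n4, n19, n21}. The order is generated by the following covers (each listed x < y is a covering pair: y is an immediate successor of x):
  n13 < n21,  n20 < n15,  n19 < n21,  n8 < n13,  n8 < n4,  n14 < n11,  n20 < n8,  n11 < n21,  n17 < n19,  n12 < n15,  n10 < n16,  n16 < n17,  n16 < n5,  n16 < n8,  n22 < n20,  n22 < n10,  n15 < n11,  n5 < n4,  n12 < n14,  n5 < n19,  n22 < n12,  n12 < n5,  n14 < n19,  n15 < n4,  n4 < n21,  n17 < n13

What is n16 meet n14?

n22

Common lower bounds of {n16, n14}: n22.
The greatest among these is n22.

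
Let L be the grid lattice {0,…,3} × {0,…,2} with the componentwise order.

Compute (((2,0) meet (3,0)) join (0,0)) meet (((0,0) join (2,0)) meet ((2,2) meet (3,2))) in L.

(2,0) ∧ (3,0) = (2,0)
(2,0) ∨ (0,0) = (2,0)
(0,0) ∨ (2,0) = (2,0)
(2,2) ∧ (3,2) = (2,2)
(2,0) ∧ (2,2) = (2,0)
(2,0) ∧ (2,0) = (2,0)

(2,0)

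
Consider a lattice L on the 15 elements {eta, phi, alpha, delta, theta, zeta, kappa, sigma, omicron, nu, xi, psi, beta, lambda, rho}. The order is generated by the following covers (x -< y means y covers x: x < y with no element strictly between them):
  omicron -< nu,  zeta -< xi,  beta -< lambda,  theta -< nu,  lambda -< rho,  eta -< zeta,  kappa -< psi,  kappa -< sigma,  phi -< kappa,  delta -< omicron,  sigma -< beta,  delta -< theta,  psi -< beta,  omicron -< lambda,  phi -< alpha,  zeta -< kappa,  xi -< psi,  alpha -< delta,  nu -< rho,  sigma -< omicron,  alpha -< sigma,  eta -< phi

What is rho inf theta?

Common lower bounds of {rho, theta}: alpha, delta, eta, phi, theta.
The greatest among these is theta.

theta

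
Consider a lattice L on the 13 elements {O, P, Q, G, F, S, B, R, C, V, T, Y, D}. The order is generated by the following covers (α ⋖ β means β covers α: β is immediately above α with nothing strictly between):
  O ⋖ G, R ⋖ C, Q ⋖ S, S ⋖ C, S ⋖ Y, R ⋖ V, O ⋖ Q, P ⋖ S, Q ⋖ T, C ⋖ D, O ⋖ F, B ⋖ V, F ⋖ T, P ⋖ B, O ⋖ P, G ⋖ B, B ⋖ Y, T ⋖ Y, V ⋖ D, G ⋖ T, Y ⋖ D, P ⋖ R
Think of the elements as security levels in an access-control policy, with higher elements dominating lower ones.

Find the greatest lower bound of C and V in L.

Common lower bounds of {C, V}: O, P, R.
The greatest among these is R.

R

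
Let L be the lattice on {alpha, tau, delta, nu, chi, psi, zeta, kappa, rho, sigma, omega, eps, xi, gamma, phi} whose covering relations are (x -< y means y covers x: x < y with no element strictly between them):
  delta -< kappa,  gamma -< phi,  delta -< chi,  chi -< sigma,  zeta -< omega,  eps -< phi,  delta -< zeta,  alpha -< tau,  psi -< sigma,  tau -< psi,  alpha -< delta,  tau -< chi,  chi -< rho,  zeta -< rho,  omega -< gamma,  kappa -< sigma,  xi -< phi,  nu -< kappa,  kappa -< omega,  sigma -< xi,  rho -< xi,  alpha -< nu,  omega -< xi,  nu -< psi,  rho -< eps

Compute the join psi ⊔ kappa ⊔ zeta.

xi

Common upper bounds of {psi, kappa, zeta}: phi, xi.
The least among these is xi.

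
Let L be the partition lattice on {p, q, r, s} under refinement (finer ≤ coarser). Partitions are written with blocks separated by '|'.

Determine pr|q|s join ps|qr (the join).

The join of pr|q|s and ps|qr merges any blocks that overlap across the partitions, giving pqrs.

pqrs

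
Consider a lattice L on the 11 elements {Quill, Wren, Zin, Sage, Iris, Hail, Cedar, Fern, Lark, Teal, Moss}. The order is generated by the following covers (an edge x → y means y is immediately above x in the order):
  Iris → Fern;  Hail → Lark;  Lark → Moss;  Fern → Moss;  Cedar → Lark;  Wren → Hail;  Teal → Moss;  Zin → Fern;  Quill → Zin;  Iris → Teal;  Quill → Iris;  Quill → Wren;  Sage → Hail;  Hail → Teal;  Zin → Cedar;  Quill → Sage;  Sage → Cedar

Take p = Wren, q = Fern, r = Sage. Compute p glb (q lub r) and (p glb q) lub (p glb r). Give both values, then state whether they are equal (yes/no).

Wren; Quill; no

q lub r = Moss, so p glb (q lub r) = Wren glb Moss = Wren.
p glb q = Quill and p glb r = Quill, so (p glb q) lub (p glb r) = Quill lub Quill = Quill.
Equal: no.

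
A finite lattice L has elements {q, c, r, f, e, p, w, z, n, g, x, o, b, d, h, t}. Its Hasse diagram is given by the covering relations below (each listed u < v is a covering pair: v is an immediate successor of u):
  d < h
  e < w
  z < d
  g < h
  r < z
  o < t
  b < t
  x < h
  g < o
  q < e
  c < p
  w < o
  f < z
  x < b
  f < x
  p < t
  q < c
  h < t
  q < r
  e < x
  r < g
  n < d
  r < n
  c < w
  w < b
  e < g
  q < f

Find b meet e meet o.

e

Common lower bounds of {b, e, o}: e, q.
The greatest among these is e.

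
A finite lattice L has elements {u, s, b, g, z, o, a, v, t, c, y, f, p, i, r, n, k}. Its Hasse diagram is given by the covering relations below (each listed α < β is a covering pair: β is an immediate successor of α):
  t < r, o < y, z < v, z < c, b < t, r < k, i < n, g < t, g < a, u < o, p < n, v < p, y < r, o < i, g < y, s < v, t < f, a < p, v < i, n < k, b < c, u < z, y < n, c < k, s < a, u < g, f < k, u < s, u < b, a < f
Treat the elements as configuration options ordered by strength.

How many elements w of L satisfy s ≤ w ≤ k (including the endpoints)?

8

The interval [s, k] = {a, f, i, k, n, p, s, v}, which has 8 elements.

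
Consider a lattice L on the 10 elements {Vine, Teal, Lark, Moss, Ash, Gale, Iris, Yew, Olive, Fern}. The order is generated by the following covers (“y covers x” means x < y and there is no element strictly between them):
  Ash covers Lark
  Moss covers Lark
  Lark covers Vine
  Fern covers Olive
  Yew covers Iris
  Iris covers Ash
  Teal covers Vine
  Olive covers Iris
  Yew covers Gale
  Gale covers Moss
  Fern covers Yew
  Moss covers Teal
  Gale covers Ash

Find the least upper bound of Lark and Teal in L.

Common upper bounds of {Lark, Teal}: Fern, Gale, Moss, Yew.
The least among these is Moss.

Moss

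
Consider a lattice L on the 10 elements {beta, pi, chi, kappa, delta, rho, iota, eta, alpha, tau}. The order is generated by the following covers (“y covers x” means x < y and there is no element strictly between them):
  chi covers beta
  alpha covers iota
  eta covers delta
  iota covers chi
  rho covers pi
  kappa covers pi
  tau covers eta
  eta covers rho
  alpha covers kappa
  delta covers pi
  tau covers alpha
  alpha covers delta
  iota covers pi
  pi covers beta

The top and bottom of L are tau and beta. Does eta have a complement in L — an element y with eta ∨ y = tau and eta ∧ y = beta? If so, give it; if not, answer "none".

Need y with eta ∨ y = tau and eta ∧ y = beta.
Checking each element gives: chi.

chi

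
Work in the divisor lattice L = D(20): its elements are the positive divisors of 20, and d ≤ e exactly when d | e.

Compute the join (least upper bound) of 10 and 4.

Common upper bounds of {10, 4}: 20.
The least among these is 20.

20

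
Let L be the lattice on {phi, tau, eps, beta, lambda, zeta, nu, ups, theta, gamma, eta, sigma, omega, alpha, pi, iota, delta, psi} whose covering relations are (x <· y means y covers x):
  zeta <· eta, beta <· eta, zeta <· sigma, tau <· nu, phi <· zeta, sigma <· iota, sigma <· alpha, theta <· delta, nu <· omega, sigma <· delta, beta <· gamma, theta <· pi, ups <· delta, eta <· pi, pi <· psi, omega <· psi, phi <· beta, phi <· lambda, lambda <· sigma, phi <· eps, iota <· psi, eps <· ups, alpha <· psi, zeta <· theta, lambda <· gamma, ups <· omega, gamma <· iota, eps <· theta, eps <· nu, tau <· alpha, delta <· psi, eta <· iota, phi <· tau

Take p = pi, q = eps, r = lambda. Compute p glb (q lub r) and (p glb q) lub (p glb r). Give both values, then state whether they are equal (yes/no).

q lub r = delta, so p glb (q lub r) = pi glb delta = theta.
p glb q = eps and p glb r = phi, so (p glb q) lub (p glb r) = eps lub phi = eps.
Equal: no.

theta; eps; no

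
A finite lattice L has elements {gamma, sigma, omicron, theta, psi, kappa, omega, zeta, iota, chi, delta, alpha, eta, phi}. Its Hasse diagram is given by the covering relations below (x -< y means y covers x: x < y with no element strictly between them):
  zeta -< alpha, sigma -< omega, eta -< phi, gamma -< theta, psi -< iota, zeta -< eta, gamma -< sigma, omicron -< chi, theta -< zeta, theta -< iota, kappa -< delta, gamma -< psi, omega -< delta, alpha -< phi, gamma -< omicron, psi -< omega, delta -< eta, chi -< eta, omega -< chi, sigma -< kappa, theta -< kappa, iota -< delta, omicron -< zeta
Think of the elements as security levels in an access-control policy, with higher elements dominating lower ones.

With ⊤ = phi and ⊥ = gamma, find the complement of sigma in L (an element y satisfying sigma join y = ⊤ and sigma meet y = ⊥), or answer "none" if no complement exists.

Need y with sigma ∨ y = phi and sigma ∧ y = gamma.
Checking each element gives: alpha.

alpha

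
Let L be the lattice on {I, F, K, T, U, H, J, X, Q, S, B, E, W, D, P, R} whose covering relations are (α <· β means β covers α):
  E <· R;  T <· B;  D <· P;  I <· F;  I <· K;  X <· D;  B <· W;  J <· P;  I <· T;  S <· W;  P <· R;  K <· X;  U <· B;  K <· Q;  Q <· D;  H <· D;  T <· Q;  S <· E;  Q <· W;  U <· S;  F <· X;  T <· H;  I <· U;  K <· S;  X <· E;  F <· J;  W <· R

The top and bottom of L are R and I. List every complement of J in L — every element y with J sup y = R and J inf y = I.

B, S, U, W

Need y with J ∨ y = R and J ∧ y = I.
Checking each element gives: B, S, U, W.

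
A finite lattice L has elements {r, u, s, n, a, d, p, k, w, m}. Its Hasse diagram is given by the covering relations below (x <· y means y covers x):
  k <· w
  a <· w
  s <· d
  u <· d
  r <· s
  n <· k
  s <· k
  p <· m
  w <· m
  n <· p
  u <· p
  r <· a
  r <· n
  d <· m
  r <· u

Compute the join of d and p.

m

Common upper bounds of {d, p}: m.
The least among these is m.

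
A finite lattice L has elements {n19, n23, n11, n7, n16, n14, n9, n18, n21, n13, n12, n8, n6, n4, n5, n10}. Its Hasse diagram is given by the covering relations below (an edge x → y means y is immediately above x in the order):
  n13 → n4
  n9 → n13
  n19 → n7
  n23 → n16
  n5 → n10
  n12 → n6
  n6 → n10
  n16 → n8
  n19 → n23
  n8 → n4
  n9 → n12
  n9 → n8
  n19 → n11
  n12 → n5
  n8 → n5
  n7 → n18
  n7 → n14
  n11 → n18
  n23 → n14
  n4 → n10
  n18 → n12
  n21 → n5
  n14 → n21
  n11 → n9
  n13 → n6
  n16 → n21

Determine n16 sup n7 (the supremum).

Common upper bounds of {n16, n7}: n10, n21, n5.
The least among these is n21.

n21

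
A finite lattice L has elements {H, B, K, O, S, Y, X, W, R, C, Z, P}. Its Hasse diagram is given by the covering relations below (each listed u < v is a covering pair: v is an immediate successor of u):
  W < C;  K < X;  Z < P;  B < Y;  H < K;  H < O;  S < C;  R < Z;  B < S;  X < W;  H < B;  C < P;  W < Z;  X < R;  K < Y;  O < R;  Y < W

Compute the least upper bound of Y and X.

Common upper bounds of {Y, X}: C, P, W, Z.
The least among these is W.

W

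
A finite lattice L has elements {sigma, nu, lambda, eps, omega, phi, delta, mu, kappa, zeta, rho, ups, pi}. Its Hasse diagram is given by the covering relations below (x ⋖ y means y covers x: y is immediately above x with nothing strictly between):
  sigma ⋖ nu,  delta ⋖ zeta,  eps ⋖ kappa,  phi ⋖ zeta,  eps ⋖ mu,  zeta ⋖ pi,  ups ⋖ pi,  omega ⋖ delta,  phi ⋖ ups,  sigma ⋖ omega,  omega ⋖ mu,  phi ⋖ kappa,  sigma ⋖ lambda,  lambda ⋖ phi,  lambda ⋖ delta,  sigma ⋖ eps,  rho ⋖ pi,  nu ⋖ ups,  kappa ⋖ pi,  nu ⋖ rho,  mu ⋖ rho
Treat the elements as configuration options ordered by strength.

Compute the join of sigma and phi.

Common upper bounds of {sigma, phi}: kappa, phi, pi, ups, zeta.
The least among these is phi.

phi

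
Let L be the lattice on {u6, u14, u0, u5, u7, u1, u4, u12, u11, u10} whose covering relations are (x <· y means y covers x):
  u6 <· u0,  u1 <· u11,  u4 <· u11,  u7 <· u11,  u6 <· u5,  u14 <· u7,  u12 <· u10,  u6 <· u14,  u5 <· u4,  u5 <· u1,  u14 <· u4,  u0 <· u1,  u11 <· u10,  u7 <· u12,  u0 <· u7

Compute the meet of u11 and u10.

u11

Common lower bounds of {u11, u10}: u0, u1, u11, u14, u4, u5, u6, u7.
The greatest among these is u11.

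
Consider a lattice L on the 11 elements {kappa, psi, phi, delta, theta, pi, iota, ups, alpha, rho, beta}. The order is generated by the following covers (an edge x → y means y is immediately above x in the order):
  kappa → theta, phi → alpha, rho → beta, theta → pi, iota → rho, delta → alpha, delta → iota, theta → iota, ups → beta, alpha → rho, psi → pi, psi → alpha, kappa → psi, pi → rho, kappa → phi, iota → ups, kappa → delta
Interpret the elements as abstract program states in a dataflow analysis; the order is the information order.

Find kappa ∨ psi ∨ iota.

rho

Common upper bounds of {kappa, psi, iota}: beta, rho.
The least among these is rho.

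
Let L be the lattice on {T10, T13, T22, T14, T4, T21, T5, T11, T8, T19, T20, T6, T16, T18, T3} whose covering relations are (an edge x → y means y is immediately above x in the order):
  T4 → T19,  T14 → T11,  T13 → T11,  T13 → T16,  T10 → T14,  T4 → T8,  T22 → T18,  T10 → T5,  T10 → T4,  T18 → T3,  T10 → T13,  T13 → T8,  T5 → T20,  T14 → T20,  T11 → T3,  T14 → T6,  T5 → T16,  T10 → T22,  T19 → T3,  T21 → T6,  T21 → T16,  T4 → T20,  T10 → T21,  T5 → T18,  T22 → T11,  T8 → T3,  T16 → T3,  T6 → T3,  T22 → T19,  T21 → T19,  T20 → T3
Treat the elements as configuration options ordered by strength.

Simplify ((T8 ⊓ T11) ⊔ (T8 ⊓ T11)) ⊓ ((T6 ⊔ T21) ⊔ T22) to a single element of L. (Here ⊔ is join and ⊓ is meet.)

T8 ∧ T11 = T13
T8 ∧ T11 = T13
T13 ∨ T13 = T13
T6 ∨ T21 = T6
T6 ∨ T22 = T3
T13 ∧ T3 = T13

T13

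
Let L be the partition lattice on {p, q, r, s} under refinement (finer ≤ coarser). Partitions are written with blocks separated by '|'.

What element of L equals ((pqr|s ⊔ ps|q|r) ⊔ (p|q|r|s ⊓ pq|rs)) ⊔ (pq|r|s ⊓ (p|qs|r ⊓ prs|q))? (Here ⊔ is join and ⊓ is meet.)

pqr|s ∨ ps|q|r = pqrs
p|q|r|s ∧ pq|rs = p|q|r|s
pqrs ∨ p|q|r|s = pqrs
p|qs|r ∧ prs|q = p|q|r|s
pq|r|s ∧ p|q|r|s = p|q|r|s
pqrs ∨ p|q|r|s = pqrs

pqrs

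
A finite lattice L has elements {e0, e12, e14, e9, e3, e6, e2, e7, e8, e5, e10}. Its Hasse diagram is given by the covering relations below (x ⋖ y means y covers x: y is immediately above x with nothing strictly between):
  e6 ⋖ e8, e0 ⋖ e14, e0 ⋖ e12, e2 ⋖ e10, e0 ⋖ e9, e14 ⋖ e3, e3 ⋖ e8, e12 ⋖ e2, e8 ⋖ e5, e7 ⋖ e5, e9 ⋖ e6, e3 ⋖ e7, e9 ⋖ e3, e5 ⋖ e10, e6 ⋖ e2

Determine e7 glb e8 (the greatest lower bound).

Common lower bounds of {e7, e8}: e0, e14, e3, e9.
The greatest among these is e3.

e3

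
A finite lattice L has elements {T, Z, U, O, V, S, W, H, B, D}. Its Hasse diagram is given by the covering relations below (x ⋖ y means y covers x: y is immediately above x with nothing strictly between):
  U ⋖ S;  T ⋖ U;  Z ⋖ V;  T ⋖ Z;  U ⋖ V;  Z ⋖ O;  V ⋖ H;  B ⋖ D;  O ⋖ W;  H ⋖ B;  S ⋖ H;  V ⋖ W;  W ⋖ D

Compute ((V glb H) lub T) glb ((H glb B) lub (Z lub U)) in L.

V

V ∧ H = V
V ∨ T = V
H ∧ B = H
Z ∨ U = V
H ∨ V = H
V ∧ H = V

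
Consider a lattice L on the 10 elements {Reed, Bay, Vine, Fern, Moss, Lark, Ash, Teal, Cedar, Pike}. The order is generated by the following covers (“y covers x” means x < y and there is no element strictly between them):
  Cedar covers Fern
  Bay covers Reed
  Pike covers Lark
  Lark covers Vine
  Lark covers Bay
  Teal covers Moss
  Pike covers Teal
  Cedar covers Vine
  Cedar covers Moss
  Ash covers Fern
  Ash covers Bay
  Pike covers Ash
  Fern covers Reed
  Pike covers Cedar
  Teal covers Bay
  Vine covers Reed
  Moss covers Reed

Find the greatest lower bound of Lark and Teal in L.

Bay

Common lower bounds of {Lark, Teal}: Bay, Reed.
The greatest among these is Bay.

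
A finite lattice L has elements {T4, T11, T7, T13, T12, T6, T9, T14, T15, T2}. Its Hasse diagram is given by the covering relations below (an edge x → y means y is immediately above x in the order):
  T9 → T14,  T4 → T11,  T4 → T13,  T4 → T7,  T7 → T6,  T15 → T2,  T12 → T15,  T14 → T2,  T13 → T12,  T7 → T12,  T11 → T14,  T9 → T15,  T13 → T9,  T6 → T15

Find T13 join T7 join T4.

Common upper bounds of {T13, T7, T4}: T12, T15, T2.
The least among these is T12.

T12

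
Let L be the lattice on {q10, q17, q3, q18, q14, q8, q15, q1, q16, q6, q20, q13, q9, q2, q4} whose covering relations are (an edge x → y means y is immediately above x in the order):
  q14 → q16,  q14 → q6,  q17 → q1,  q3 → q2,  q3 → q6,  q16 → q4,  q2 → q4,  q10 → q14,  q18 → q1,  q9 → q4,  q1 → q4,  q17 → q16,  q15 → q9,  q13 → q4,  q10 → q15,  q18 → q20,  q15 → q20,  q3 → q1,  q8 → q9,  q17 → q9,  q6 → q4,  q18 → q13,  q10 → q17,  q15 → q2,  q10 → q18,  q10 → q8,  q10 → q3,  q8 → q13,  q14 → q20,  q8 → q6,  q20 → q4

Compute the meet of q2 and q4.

Common lower bounds of {q2, q4}: q10, q15, q2, q3.
The greatest among these is q2.

q2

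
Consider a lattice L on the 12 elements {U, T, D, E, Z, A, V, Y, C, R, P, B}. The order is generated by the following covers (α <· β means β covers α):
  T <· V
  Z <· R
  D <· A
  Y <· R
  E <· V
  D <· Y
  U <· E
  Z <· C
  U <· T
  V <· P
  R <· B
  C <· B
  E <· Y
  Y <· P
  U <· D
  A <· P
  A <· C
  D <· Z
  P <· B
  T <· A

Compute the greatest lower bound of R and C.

Z

Common lower bounds of {R, C}: D, U, Z.
The greatest among these is Z.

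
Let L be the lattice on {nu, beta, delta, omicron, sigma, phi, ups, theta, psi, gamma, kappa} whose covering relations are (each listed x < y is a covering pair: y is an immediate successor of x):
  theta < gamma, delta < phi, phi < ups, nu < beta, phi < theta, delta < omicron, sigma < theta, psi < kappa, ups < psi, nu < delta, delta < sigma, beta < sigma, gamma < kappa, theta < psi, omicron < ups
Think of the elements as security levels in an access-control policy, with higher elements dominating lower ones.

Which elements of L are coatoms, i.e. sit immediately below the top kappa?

The coatoms are exactly the elements covered by kappa: gamma, psi.

gamma, psi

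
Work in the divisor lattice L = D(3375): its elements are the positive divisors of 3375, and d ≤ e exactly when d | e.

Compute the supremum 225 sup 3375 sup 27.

3375

In the divisibility order, the join is the least common multiple: lcm(225, 3375, 27) = 3375.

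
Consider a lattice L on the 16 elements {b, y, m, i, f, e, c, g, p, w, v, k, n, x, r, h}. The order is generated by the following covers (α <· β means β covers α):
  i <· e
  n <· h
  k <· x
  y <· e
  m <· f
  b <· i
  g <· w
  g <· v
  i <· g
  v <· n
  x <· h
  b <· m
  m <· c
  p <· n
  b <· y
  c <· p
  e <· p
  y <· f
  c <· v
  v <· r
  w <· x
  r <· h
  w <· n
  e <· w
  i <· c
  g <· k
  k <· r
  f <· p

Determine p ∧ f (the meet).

Common lower bounds of {p, f}: b, f, m, y.
The greatest among these is f.

f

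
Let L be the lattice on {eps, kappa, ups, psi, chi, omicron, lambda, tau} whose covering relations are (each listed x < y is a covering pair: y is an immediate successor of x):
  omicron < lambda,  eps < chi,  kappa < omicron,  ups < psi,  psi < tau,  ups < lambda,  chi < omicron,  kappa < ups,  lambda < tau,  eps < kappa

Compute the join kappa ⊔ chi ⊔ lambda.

Common upper bounds of {kappa, chi, lambda}: lambda, tau.
The least among these is lambda.

lambda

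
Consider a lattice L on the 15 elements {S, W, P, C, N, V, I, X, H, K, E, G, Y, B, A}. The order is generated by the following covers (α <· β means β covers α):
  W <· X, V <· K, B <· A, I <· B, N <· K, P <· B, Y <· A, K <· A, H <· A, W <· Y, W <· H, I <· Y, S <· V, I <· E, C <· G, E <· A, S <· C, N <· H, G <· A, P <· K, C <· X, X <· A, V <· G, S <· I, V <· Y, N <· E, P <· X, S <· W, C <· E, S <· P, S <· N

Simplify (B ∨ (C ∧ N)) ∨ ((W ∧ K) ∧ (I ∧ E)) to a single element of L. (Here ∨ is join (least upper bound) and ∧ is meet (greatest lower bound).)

C ∧ N = S
B ∨ S = B
W ∧ K = S
I ∧ E = I
S ∧ I = S
B ∨ S = B

B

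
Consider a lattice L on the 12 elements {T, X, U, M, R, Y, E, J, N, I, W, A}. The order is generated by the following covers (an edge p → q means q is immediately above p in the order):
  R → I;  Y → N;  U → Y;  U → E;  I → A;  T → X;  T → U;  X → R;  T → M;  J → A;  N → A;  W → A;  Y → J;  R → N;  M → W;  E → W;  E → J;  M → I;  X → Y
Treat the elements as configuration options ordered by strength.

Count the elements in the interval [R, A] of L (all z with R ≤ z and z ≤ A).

4

The interval [R, A] = {A, I, N, R}, which has 4 elements.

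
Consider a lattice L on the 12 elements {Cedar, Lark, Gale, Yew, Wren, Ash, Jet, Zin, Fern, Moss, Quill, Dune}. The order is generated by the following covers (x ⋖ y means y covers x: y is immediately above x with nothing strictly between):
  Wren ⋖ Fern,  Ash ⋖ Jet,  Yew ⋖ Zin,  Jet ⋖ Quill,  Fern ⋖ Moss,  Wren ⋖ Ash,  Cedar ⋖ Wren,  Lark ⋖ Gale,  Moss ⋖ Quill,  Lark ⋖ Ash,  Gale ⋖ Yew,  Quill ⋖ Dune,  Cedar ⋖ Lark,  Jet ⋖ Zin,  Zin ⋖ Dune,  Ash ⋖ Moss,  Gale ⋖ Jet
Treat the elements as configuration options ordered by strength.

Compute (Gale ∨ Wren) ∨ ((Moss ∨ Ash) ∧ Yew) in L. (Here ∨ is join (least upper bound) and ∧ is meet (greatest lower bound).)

Jet

Gale ∨ Wren = Jet
Moss ∨ Ash = Moss
Moss ∧ Yew = Lark
Jet ∨ Lark = Jet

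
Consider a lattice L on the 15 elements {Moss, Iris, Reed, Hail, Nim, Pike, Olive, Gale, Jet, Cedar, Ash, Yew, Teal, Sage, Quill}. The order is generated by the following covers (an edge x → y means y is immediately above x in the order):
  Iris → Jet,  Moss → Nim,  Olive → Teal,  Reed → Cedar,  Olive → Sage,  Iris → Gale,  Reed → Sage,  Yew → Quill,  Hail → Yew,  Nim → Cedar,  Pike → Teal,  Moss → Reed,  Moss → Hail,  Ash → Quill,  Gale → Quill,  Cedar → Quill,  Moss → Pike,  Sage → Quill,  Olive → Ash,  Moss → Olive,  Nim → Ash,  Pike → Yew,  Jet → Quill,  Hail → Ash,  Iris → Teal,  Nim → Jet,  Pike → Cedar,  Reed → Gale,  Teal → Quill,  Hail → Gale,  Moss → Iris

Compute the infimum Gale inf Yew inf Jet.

Moss

Common lower bounds of {Gale, Yew, Jet}: Moss.
The greatest among these is Moss.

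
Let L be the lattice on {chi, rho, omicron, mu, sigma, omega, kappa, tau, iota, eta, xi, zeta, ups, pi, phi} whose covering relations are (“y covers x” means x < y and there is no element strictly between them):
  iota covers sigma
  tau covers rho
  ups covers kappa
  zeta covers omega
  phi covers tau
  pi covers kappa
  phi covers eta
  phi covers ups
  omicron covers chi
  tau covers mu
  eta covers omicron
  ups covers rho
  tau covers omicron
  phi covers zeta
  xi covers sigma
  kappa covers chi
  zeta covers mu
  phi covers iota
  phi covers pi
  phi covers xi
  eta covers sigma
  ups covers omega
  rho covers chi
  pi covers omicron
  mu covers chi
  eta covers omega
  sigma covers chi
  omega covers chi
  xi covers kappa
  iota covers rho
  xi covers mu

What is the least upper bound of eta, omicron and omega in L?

eta

Common upper bounds of {eta, omicron, omega}: eta, phi.
The least among these is eta.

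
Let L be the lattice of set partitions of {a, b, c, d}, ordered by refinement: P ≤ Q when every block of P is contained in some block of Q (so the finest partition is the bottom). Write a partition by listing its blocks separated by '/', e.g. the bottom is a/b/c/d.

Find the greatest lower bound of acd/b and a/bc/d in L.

a/b/c/d

The meet (common refinement) of acd/b and a/bc/d intersects blocks pairwise, giving a/b/c/d.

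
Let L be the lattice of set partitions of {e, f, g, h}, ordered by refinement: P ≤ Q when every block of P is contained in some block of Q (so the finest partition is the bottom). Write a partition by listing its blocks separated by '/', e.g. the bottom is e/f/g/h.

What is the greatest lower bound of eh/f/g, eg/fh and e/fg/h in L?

e/f/g/h

The meet (common refinement) of eh/f/g, eg/fh, e/fg/h intersects blocks pairwise, giving e/f/g/h.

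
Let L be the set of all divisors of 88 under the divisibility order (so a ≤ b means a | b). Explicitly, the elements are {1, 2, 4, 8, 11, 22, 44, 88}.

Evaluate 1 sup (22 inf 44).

22

22 ∧ 44 = 22
1 ∨ 22 = 22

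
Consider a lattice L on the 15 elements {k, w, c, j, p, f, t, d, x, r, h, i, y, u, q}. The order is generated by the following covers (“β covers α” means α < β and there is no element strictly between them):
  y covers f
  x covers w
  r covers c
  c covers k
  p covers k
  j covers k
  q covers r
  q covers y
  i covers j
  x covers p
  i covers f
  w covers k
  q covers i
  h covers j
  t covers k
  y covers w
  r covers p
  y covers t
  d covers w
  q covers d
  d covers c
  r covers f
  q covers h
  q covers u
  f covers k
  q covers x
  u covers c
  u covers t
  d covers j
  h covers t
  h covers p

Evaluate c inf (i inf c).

i ∧ c = k
c ∧ k = k

k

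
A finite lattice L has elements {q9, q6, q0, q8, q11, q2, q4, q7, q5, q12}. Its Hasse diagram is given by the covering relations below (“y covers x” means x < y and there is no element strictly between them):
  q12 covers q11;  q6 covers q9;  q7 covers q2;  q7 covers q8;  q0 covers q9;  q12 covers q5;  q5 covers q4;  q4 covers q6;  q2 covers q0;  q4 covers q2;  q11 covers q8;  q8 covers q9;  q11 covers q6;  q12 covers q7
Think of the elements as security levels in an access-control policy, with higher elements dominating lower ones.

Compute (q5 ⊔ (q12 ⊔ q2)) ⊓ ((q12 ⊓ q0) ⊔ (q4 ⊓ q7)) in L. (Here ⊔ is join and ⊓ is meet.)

q2

q12 ∨ q2 = q12
q5 ∨ q12 = q12
q12 ∧ q0 = q0
q4 ∧ q7 = q2
q0 ∨ q2 = q2
q12 ∧ q2 = q2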